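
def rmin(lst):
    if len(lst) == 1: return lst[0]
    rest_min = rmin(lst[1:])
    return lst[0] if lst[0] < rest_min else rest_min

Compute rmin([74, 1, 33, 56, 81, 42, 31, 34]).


rmin([74, 1, 33, 56, 81, 42, 31, 34]): compare 74 with rmin([1, 33, 56, 81, 42, 31, 34])
rmin([1, 33, 56, 81, 42, 31, 34]): compare 1 with rmin([33, 56, 81, 42, 31, 34])
rmin([33, 56, 81, 42, 31, 34]): compare 33 with rmin([56, 81, 42, 31, 34])
rmin([56, 81, 42, 31, 34]): compare 56 with rmin([81, 42, 31, 34])
rmin([81, 42, 31, 34]): compare 81 with rmin([42, 31, 34])
rmin([42, 31, 34]): compare 42 with rmin([31, 34])
rmin([31, 34]): compare 31 with rmin([34])
rmin([34]) = 34  (base case)
Compare 31 with 34 -> 31
Compare 42 with 31 -> 31
Compare 81 with 31 -> 31
Compare 56 with 31 -> 31
Compare 33 with 31 -> 31
Compare 1 with 31 -> 1
Compare 74 with 1 -> 1

1


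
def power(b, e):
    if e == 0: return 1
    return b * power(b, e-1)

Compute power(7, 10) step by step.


power(7, 10)
= 7 * power(7, 9)
= 7 * 7 * power(7, 8)
= 7 * 7 * 7 * power(7, 7)
= 7 * 7 * 7 * 7 * power(7, 6)
= 7 * 7 * 7 * 7 * 7 * power(7, 5)
= 7 * 7 * 7 * 7 * 7 * 7 * power(7, 4)
= 7 * 7 * 7 * 7 * 7 * 7 * 7 * power(7, 3)
= 7 * 7 * 7 * 7 * 7 * 7 * 7 * 7 * power(7, 2)
= 7 * 7 * 7 * 7 * 7 * 7 * 7 * 7 * 7 * power(7, 1)
= 7 * 7 * 7 * 7 * 7 * 7 * 7 * 7 * 7 * 7 * power(7, 0)
= 7 * 7 * 7 * 7 * 7 * 7 * 7 * 7 * 7 * 7 * 1
= 282475249

282475249


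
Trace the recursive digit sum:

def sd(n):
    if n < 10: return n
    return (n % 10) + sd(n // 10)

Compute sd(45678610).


sd(45678610) = 0 + sd(4567861)
sd(4567861) = 1 + sd(456786)
sd(456786) = 6 + sd(45678)
sd(45678) = 8 + sd(4567)
sd(4567) = 7 + sd(456)
sd(456) = 6 + sd(45)
sd(45) = 5 + sd(4)
sd(4) = 4  (base case)
Total: 0 + 1 + 6 + 8 + 7 + 6 + 5 + 4 = 37

37


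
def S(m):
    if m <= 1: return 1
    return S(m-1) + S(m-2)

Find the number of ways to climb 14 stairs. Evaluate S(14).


Building up from base cases:
S(0) = 1
S(1) = 1
S(2) = S(1) + S(0) = 1 + 1 = 2
S(3) = S(2) + S(1) = 2 + 1 = 3
S(4) = S(3) + S(2) = 3 + 2 = 5
S(5) = S(4) + S(3) = 5 + 3 = 8
S(6) = S(5) + S(4) = 8 + 5 = 13
S(7) = S(6) + S(5) = 13 + 8 = 21
S(8) = S(7) + S(6) = 21 + 13 = 34
S(9) = S(8) + S(7) = 34 + 21 = 55
S(10) = S(9) + S(8) = 55 + 34 = 89
S(11) = S(10) + S(9) = 89 + 55 = 144
S(12) = S(11) + S(10) = 144 + 89 = 233
S(13) = S(12) + S(11) = 233 + 144 = 377
S(14) = S(13) + S(12) = 377 + 233 = 610

610


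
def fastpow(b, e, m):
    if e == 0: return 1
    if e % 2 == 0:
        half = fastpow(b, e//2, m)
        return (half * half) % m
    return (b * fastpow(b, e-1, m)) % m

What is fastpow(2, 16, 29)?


fastpow(2, 16, 29): e is even, compute fastpow(2, 8, 29)
  fastpow(2, 8, 29): e is even, compute fastpow(2, 4, 29)
    fastpow(2, 4, 29): e is even, compute fastpow(2, 2, 29)
      fastpow(2, 2, 29): e is even, compute fastpow(2, 1, 29)
        fastpow(2, 1, 29): e is odd, compute fastpow(2, 0, 29)
          fastpow(2, 0, 29) = 1
        (2 * 1) % 29 = 2
      half=2, (2*2) % 29 = 4
    half=4, (4*4) % 29 = 16
  half=16, (16*16) % 29 = 24
half=24, (24*24) % 29 = 25

25


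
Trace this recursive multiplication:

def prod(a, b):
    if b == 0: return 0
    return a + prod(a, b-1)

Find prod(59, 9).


prod(59, 9) = 59 + prod(59, 8)
prod(59, 8) = 59 + prod(59, 7)
prod(59, 7) = 59 + prod(59, 6)
prod(59, 6) = 59 + prod(59, 5)
prod(59, 5) = 59 + prod(59, 4)
prod(59, 4) = 59 + prod(59, 3)
prod(59, 3) = 59 + prod(59, 2)
prod(59, 2) = 59 + prod(59, 1)
prod(59, 1) = 59 + prod(59, 0)
prod(59, 0) = 0  (base case)
Total: 59 + 59 + 59 + 59 + 59 + 59 + 59 + 59 + 59 + 0 = 531

531


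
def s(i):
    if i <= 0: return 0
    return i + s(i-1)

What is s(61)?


s(61)
= 61 + 60 + 59 + 58 + 57 + 56 + 55 + 54 + 53 + 52 + 51 + 50 + 49 + 48 + 47 + 46 + 45 + 44 + 43 + 42 + 41 + 40 + 39 + 38 + 37 + 36 + 35 + 34 + 33 + 32 + 31 + 30 + 29 + 28 + 27 + 26 + 25 + 24 + 23 + 22 + 21 + 20 + 19 + 18 + 17 + 16 + 15 + 14 + 13 + 12 + 11 + 10 + 9 + 8 + 7 + 6 + 5 + 4 + 3 + 2 + 1 + s(0)
= 61 + 60 + 59 + 58 + 57 + 56 + 55 + 54 + 53 + 52 + 51 + 50 + 49 + 48 + 47 + 46 + 45 + 44 + 43 + 42 + 41 + 40 + 39 + 38 + 37 + 36 + 35 + 34 + 33 + 32 + 31 + 30 + 29 + 28 + 27 + 26 + 25 + 24 + 23 + 22 + 21 + 20 + 19 + 18 + 17 + 16 + 15 + 14 + 13 + 12 + 11 + 10 + 9 + 8 + 7 + 6 + 5 + 4 + 3 + 2 + 1 + 0
= 1891

1891


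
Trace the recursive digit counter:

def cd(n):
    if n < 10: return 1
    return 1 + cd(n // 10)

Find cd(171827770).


cd(171827770) = 1 + cd(17182777)
cd(17182777) = 1 + cd(1718277)
cd(1718277) = 1 + cd(171827)
cd(171827) = 1 + cd(17182)
cd(17182) = 1 + cd(1718)
cd(1718) = 1 + cd(171)
cd(171) = 1 + cd(17)
cd(17) = 1 + cd(1)
cd(1) = 1  (base case: 1 < 10)
Unwinding: 1 + 1 + 1 + 1 + 1 + 1 + 1 + 1 + 1 = 9

9


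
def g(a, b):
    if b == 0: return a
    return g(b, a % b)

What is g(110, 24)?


g(110, 24) = g(24, 14)
g(24, 14) = g(14, 10)
g(14, 10) = g(10, 4)
g(10, 4) = g(4, 2)
g(4, 2) = g(2, 0)
g(2, 0) = 2  (base case)

2


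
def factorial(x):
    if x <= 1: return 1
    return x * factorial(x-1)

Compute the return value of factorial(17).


factorial(17)
= 17 * factorial(16)
= 17 * 16 * factorial(15)
= 17 * 16 * 15 * factorial(14)
= 17 * 16 * 15 * 14 * factorial(13)
= 17 * 16 * 15 * 14 * 13 * factorial(12)
= 17 * 16 * 15 * 14 * 13 * 12 * factorial(11)
= 17 * 16 * 15 * 14 * 13 * 12 * 11 * factorial(10)
= 17 * 16 * 15 * 14 * 13 * 12 * 11 * 10 * factorial(9)
= 17 * 16 * 15 * 14 * 13 * 12 * 11 * 10 * 9 * factorial(8)
= 17 * 16 * 15 * 14 * 13 * 12 * 11 * 10 * 9 * 8 * factorial(7)
= 17 * 16 * 15 * 14 * 13 * 12 * 11 * 10 * 9 * 8 * 7 * factorial(6)
= 17 * 16 * 15 * 14 * 13 * 12 * 11 * 10 * 9 * 8 * 7 * 6 * factorial(5)
= 17 * 16 * 15 * 14 * 13 * 12 * 11 * 10 * 9 * 8 * 7 * 6 * 5 * factorial(4)
= 17 * 16 * 15 * 14 * 13 * 12 * 11 * 10 * 9 * 8 * 7 * 6 * 5 * 4 * factorial(3)
= 17 * 16 * 15 * 14 * 13 * 12 * 11 * 10 * 9 * 8 * 7 * 6 * 5 * 4 * 3 * factorial(2)
= 17 * 16 * 15 * 14 * 13 * 12 * 11 * 10 * 9 * 8 * 7 * 6 * 5 * 4 * 3 * 2 * factorial(1)
= 17 * 16 * 15 * 14 * 13 * 12 * 11 * 10 * 9 * 8 * 7 * 6 * 5 * 4 * 3 * 2 * 1
= 355687428096000

355687428096000


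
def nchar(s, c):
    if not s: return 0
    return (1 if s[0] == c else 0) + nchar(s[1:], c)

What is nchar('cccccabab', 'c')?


s[0]='c' == 'c' -> 1
s[0]='c' == 'c' -> 1
s[0]='c' == 'c' -> 1
s[0]='c' == 'c' -> 1
s[0]='c' == 'c' -> 1
s[0]='a' != 'c' -> 0
s[0]='b' != 'c' -> 0
s[0]='a' != 'c' -> 0
s[0]='b' != 'c' -> 0
Sum: 1 + 1 + 1 + 1 + 1 + 0 + 0 + 0 + 0 = 5

5


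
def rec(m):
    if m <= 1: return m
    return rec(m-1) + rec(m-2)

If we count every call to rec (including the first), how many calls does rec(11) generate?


Let C(n) = total calls for rec(n)
C(0) = 1, C(1) = 1
C(2) = 1 + C(1) + C(0) = 1 + 1 + 1 = 3
C(3) = 1 + C(2) + C(1) = 1 + 3 + 1 = 5
C(4) = 1 + C(3) + C(2) = 1 + 5 + 3 = 9
C(5) = 1 + C(4) + C(3) = 1 + 9 + 5 = 15
C(6) = 1 + C(5) + C(4) = 1 + 15 + 9 = 25
C(7) = 1 + C(6) + C(5) = 1 + 25 + 15 = 41
C(8) = 1 + C(7) + C(6) = 1 + 41 + 25 = 67
C(9) = 1 + C(8) + C(7) = 1 + 67 + 41 = 109
C(10) = 1 + C(9) + C(8) = 1 + 109 + 67 = 177
C(11) = 1 + C(10) + C(9) = 1 + 177 + 109 = 287

287


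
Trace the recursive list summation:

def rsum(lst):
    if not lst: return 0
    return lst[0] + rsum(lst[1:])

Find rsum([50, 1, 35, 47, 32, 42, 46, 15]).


rsum([50, 1, 35, 47, 32, 42, 46, 15]) = 50 + rsum([1, 35, 47, 32, 42, 46, 15])
rsum([1, 35, 47, 32, 42, 46, 15]) = 1 + rsum([35, 47, 32, 42, 46, 15])
rsum([35, 47, 32, 42, 46, 15]) = 35 + rsum([47, 32, 42, 46, 15])
rsum([47, 32, 42, 46, 15]) = 47 + rsum([32, 42, 46, 15])
rsum([32, 42, 46, 15]) = 32 + rsum([42, 46, 15])
rsum([42, 46, 15]) = 42 + rsum([46, 15])
rsum([46, 15]) = 46 + rsum([15])
rsum([15]) = 15 + rsum([])
rsum([]) = 0  (base case)
Total: 50 + 1 + 35 + 47 + 32 + 42 + 46 + 15 + 0 = 268

268


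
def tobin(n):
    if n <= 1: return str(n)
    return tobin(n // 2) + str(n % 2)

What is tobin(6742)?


tobin(6742) = tobin(3371) + '0'
tobin(3371) = tobin(1685) + '1'
tobin(1685) = tobin(842) + '1'
tobin(842) = tobin(421) + '0'
tobin(421) = tobin(210) + '1'
tobin(210) = tobin(105) + '0'
tobin(105) = tobin(52) + '1'
tobin(52) = tobin(26) + '0'
tobin(26) = tobin(13) + '0'
tobin(13) = tobin(6) + '1'
tobin(6) = tobin(3) + '0'
tobin(3) = tobin(1) + '1'
tobin(1) = '1'  (base case)
Concatenating: '1' + '1' + '0' + '1' + '0' + '0' + '1' + '0' + '1' + '0' + '1' + '1' + '0' = '1101001010110'

1101001010110


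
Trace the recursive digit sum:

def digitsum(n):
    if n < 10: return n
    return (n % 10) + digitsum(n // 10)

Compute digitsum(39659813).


digitsum(39659813) = 3 + digitsum(3965981)
digitsum(3965981) = 1 + digitsum(396598)
digitsum(396598) = 8 + digitsum(39659)
digitsum(39659) = 9 + digitsum(3965)
digitsum(3965) = 5 + digitsum(396)
digitsum(396) = 6 + digitsum(39)
digitsum(39) = 9 + digitsum(3)
digitsum(3) = 3  (base case)
Total: 3 + 1 + 8 + 9 + 5 + 6 + 9 + 3 = 44

44


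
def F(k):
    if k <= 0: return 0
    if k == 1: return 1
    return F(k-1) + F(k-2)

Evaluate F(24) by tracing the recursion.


Computing F(24) bottom-up:
F(0) = 0
F(1) = 1
F(2) = F(1) + F(0) = 1 + 0 = 1
F(3) = F(2) + F(1) = 1 + 1 = 2
F(4) = F(3) + F(2) = 2 + 1 = 3
F(5) = F(4) + F(3) = 3 + 2 = 5
F(6) = F(5) + F(4) = 5 + 3 = 8
F(7) = F(6) + F(5) = 8 + 5 = 13
F(8) = F(7) + F(6) = 13 + 8 = 21
F(9) = F(8) + F(7) = 21 + 13 = 34
F(10) = F(9) + F(8) = 34 + 21 = 55
F(11) = F(10) + F(9) = 55 + 34 = 89
F(12) = F(11) + F(10) = 89 + 55 = 144
F(13) = F(12) + F(11) = 144 + 89 = 233
F(14) = F(13) + F(12) = 233 + 144 = 377
F(15) = F(14) + F(13) = 377 + 233 = 610
F(16) = F(15) + F(14) = 610 + 377 = 987
F(17) = F(16) + F(15) = 987 + 610 = 1597
F(18) = F(17) + F(16) = 1597 + 987 = 2584
F(19) = F(18) + F(17) = 2584 + 1597 = 4181
F(20) = F(19) + F(18) = 4181 + 2584 = 6765
F(21) = F(20) + F(19) = 6765 + 4181 = 10946
F(22) = F(21) + F(20) = 10946 + 6765 = 17711
F(23) = F(22) + F(21) = 17711 + 10946 = 28657
F(24) = F(23) + F(22) = 28657 + 17711 = 46368

46368


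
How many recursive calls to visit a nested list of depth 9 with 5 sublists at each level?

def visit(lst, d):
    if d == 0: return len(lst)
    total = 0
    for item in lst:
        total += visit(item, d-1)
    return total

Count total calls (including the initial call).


At depth 0 (root): 1 call
At depth 1: each of 1 parents calls visit on 5 children = 5 calls
At depth 2: each of 5 parents calls visit on 5 children = 25 calls
At depth 3: each of 25 parents calls visit on 5 children = 125 calls
At depth 4: each of 125 parents calls visit on 5 children = 625 calls
At depth 5: each of 625 parents calls visit on 5 children = 3125 calls
At depth 6: each of 3125 parents calls visit on 5 children = 15625 calls
At depth 7: each of 15625 parents calls visit on 5 children = 78125 calls
At depth 8: each of 78125 parents calls visit on 5 children = 390625 calls
At depth 9: each of 390625 parents calls visit on 5 children = 1953125 calls
Total: 1 + 5 + 25 + 125 + 625 + 3125 + 15625 + 78125 + 390625 + 1953125 = 2441406

2441406


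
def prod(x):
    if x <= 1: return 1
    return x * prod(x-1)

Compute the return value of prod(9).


prod(9)
= 9 * prod(8)
= 9 * 8 * prod(7)
= 9 * 8 * 7 * prod(6)
= 9 * 8 * 7 * 6 * prod(5)
= 9 * 8 * 7 * 6 * 5 * prod(4)
= 9 * 8 * 7 * 6 * 5 * 4 * prod(3)
= 9 * 8 * 7 * 6 * 5 * 4 * 3 * prod(2)
= 9 * 8 * 7 * 6 * 5 * 4 * 3 * 2 * prod(1)
= 9 * 8 * 7 * 6 * 5 * 4 * 3 * 2 * 1
= 362880

362880


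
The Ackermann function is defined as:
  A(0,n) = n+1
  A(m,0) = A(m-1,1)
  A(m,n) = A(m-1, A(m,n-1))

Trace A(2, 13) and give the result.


A(2, 13) = A(1, A(2, 12))
  A(2, 12) = A(1, A(2, 11))
    A(2, 11) = A(1, A(2, 10))
      A(2, 10) = A(1, A(2, 9))
        A(2, 9) = A(1, A(2, 8))
          A(2, 8) = A(1, A(2, 7))
          A(2, 7) = A(1, A(2, 6))
          A(2, 6) = A(1, A(2, 5))
          A(2, 5) = A(1, A(2, 4))
          A(2, 4) = A(1, A(2, 3))
          A(2, 3) = A(1, A(2, 2))
          A(2, 2) = A(1, A(2, 1))
          A(2, 1) = A(1, A(2, 0))
          A(2, 0) = A(1, 1)
          A(1, 1) = A(0, A(1, 0))
          A(1, 0) = A(0, 1)
          A(0, 1) = 2
            = A(0, 2)
          A(0, 2) = 3
            = A(1, 3)
          A(1, 3) = A(0, A(1, 2))
          A(1, 2) = A(0, A(1, 1))
          A(1, 1) = A(0, A(1, 0))
          A(1, 0) = A(0, 1)
          A(0, 1) = 2
... (trace truncated)
Result: A(2, 13) = 29

29


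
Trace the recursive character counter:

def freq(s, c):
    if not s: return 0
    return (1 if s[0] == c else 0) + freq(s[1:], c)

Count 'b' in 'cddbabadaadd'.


s[0]='c' != 'b' -> 0
s[0]='d' != 'b' -> 0
s[0]='d' != 'b' -> 0
s[0]='b' == 'b' -> 1
s[0]='a' != 'b' -> 0
s[0]='b' == 'b' -> 1
s[0]='a' != 'b' -> 0
s[0]='d' != 'b' -> 0
s[0]='a' != 'b' -> 0
s[0]='a' != 'b' -> 0
s[0]='d' != 'b' -> 0
s[0]='d' != 'b' -> 0
Sum: 0 + 0 + 0 + 1 + 0 + 1 + 0 + 0 + 0 + 0 + 0 + 0 = 2

2


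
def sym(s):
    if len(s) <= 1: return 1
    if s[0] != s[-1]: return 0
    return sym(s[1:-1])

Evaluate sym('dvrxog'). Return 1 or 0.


sym('dvrxog'): s[0]='d' != s[-1]='g' -> return 0
Result: 0 (not a palindrome)

0


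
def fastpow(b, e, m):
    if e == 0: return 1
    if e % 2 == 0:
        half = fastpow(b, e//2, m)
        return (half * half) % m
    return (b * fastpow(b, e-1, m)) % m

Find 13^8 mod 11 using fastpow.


fastpow(13, 8, 11): e is even, compute fastpow(13, 4, 11)
  fastpow(13, 4, 11): e is even, compute fastpow(13, 2, 11)
    fastpow(13, 2, 11): e is even, compute fastpow(13, 1, 11)
      fastpow(13, 1, 11): e is odd, compute fastpow(13, 0, 11)
        fastpow(13, 0, 11) = 1
      (13 * 1) % 11 = 2
    half=2, (2*2) % 11 = 4
  half=4, (4*4) % 11 = 5
half=5, (5*5) % 11 = 3

3


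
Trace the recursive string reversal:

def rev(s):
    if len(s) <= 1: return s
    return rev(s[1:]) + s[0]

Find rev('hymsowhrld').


rev('hymsowhrld') = rev('ymsowhrld') + 'h'
rev('ymsowhrld') = rev('msowhrld') + 'y'
rev('msowhrld') = rev('sowhrld') + 'm'
rev('sowhrld') = rev('owhrld') + 's'
rev('owhrld') = rev('whrld') + 'o'
rev('whrld') = rev('hrld') + 'w'
rev('hrld') = rev('rld') + 'h'
rev('rld') = rev('ld') + 'r'
rev('ld') = rev('d') + 'l'
rev('d') = 'd'  (base case)
Concatenating: 'd' + 'l' + 'r' + 'h' + 'w' + 'o' + 's' + 'm' + 'y' + 'h' = 'dlrhwosmyh'

dlrhwosmyh


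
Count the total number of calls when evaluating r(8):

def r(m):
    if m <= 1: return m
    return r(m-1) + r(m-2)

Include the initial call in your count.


Let C(n) = total calls for r(n)
C(0) = 1, C(1) = 1
C(2) = 1 + C(1) + C(0) = 1 + 1 + 1 = 3
C(3) = 1 + C(2) + C(1) = 1 + 3 + 1 = 5
C(4) = 1 + C(3) + C(2) = 1 + 5 + 3 = 9
C(5) = 1 + C(4) + C(3) = 1 + 9 + 5 = 15
C(6) = 1 + C(5) + C(4) = 1 + 15 + 9 = 25
C(7) = 1 + C(6) + C(5) = 1 + 25 + 15 = 41
C(8) = 1 + C(7) + C(6) = 1 + 41 + 25 = 67

67


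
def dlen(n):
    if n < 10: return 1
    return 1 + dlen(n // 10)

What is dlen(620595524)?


dlen(620595524) = 1 + dlen(62059552)
dlen(62059552) = 1 + dlen(6205955)
dlen(6205955) = 1 + dlen(620595)
dlen(620595) = 1 + dlen(62059)
dlen(62059) = 1 + dlen(6205)
dlen(6205) = 1 + dlen(620)
dlen(620) = 1 + dlen(62)
dlen(62) = 1 + dlen(6)
dlen(6) = 1  (base case: 6 < 10)
Unwinding: 1 + 1 + 1 + 1 + 1 + 1 + 1 + 1 + 1 = 9

9


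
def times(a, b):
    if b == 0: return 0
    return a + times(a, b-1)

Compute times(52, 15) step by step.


times(52, 15) = 52 + times(52, 14)
times(52, 14) = 52 + times(52, 13)
times(52, 13) = 52 + times(52, 12)
times(52, 12) = 52 + times(52, 11)
times(52, 11) = 52 + times(52, 10)
times(52, 10) = 52 + times(52, 9)
times(52, 9) = 52 + times(52, 8)
times(52, 8) = 52 + times(52, 7)
times(52, 7) = 52 + times(52, 6)
times(52, 6) = 52 + times(52, 5)
times(52, 5) = 52 + times(52, 4)
times(52, 4) = 52 + times(52, 3)
times(52, 3) = 52 + times(52, 2)
times(52, 2) = 52 + times(52, 1)
times(52, 1) = 52 + times(52, 0)
times(52, 0) = 0  (base case)
Total: 52 + 52 + 52 + 52 + 52 + 52 + 52 + 52 + 52 + 52 + 52 + 52 + 52 + 52 + 52 + 0 = 780

780


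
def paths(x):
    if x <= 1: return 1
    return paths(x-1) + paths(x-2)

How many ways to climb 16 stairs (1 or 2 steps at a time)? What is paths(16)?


Building up from base cases:
paths(0) = 1
paths(1) = 1
paths(2) = paths(1) + paths(0) = 1 + 1 = 2
paths(3) = paths(2) + paths(1) = 2 + 1 = 3
paths(4) = paths(3) + paths(2) = 3 + 2 = 5
paths(5) = paths(4) + paths(3) = 5 + 3 = 8
paths(6) = paths(5) + paths(4) = 8 + 5 = 13
paths(7) = paths(6) + paths(5) = 13 + 8 = 21
paths(8) = paths(7) + paths(6) = 21 + 13 = 34
paths(9) = paths(8) + paths(7) = 34 + 21 = 55
paths(10) = paths(9) + paths(8) = 55 + 34 = 89
paths(11) = paths(10) + paths(9) = 89 + 55 = 144
paths(12) = paths(11) + paths(10) = 144 + 89 = 233
paths(13) = paths(12) + paths(11) = 233 + 144 = 377
paths(14) = paths(13) + paths(12) = 377 + 233 = 610
paths(15) = paths(14) + paths(13) = 610 + 377 = 987
paths(16) = paths(15) + paths(14) = 987 + 610 = 1597

1597


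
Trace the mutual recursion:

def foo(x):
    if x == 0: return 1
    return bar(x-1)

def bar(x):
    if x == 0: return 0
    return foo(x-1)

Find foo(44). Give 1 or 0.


foo(44) = bar(43)
bar(43) = foo(42)
foo(42) = bar(41)
bar(41) = foo(40)
foo(40) = bar(39)
bar(39) = foo(38)
foo(38) = bar(37)
bar(37) = foo(36)
foo(36) = bar(35)
bar(35) = foo(34)
foo(34) = bar(33)
bar(33) = foo(32)
foo(32) = bar(31)
bar(31) = foo(30)
foo(30) = bar(29)
bar(29) = foo(28)
foo(28) = bar(27)
bar(27) = foo(26)
foo(26) = bar(25)
bar(25) = foo(24)
foo(24) = bar(23)
bar(23) = foo(22)
foo(22) = bar(21)
bar(21) = foo(20)
foo(20) = bar(19)
bar(19) = foo(18)
foo(18) = bar(17)
bar(17) = foo(16)
foo(16) = bar(15)
bar(15) = foo(14)
foo(14) = bar(13)
bar(13) = foo(12)
foo(12) = bar(11)
bar(11) = foo(10)
foo(10) = bar(9)
bar(9) = foo(8)
foo(8) = bar(7)
bar(7) = foo(6)
foo(6) = bar(5)
bar(5) = foo(4)
foo(4) = bar(3)
bar(3) = foo(2)
foo(2) = bar(1)
bar(1) = foo(0)
foo(0) = 1  (base case)
Result: 1

1


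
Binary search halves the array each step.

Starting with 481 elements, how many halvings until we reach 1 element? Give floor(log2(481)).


481 / 2 = 240
240 / 2 = 120
120 / 2 = 60
60 / 2 = 30
30 / 2 = 15
15 / 2 = 7
7 / 2 = 3
3 / 2 = 1
Reached 1 after 8 halvings

8


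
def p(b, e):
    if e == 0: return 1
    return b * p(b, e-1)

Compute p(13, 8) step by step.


p(13, 8)
= 13 * p(13, 7)
= 13 * 13 * p(13, 6)
= 13 * 13 * 13 * p(13, 5)
= 13 * 13 * 13 * 13 * p(13, 4)
= 13 * 13 * 13 * 13 * 13 * p(13, 3)
= 13 * 13 * 13 * 13 * 13 * 13 * p(13, 2)
= 13 * 13 * 13 * 13 * 13 * 13 * 13 * p(13, 1)
= 13 * 13 * 13 * 13 * 13 * 13 * 13 * 13 * p(13, 0)
= 13 * 13 * 13 * 13 * 13 * 13 * 13 * 13 * 1
= 815730721

815730721


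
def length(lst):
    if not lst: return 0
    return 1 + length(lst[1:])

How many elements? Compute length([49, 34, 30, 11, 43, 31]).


length([49, 34, 30, 11, 43, 31]) = 1 + length([34, 30, 11, 43, 31])
length([34, 30, 11, 43, 31]) = 1 + length([30, 11, 43, 31])
length([30, 11, 43, 31]) = 1 + length([11, 43, 31])
length([11, 43, 31]) = 1 + length([43, 31])
length([43, 31]) = 1 + length([31])
length([31]) = 1 + length([])
length([]) = 0  (base case)
Unwinding: 1 + 1 + 1 + 1 + 1 + 1 + 0 = 6

6


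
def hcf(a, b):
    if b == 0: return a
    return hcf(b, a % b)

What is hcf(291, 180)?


hcf(291, 180) = hcf(180, 111)
hcf(180, 111) = hcf(111, 69)
hcf(111, 69) = hcf(69, 42)
hcf(69, 42) = hcf(42, 27)
hcf(42, 27) = hcf(27, 15)
hcf(27, 15) = hcf(15, 12)
hcf(15, 12) = hcf(12, 3)
hcf(12, 3) = hcf(3, 0)
hcf(3, 0) = 3  (base case)

3


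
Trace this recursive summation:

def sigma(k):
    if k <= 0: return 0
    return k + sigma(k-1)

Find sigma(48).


sigma(48)
= 48 + 47 + 46 + 45 + 44 + 43 + 42 + 41 + 40 + 39 + 38 + 37 + 36 + 35 + 34 + 33 + 32 + 31 + 30 + 29 + 28 + 27 + 26 + 25 + 24 + 23 + 22 + 21 + 20 + 19 + 18 + 17 + 16 + 15 + 14 + 13 + 12 + 11 + 10 + 9 + 8 + 7 + 6 + 5 + 4 + 3 + 2 + 1 + sigma(0)
= 48 + 47 + 46 + 45 + 44 + 43 + 42 + 41 + 40 + 39 + 38 + 37 + 36 + 35 + 34 + 33 + 32 + 31 + 30 + 29 + 28 + 27 + 26 + 25 + 24 + 23 + 22 + 21 + 20 + 19 + 18 + 17 + 16 + 15 + 14 + 13 + 12 + 11 + 10 + 9 + 8 + 7 + 6 + 5 + 4 + 3 + 2 + 1 + 0
= 1176

1176


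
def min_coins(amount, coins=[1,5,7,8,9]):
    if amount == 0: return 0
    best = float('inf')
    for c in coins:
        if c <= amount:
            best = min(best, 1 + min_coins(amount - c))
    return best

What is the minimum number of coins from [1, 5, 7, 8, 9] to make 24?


Building up with DP:
min_coins(0) = 0
min_coins(1) = min(1+min_coins(0)=1+0=1) = 1
min_coins(2) = min(1+min_coins(1)=1+1=2) = 2
min_coins(3) = min(1+min_coins(2)=1+2=3) = 3
min_coins(4) = min(1+min_coins(3)=1+3=4) = 4
min_coins(5) = min(1+min_coins(4)=1+4=5, 1+min_coins(0)=1+0=1) = 1
min_coins(6) = min(1+min_coins(5)=1+1=2, 1+min_coins(1)=1+1=2) = 2
min_coins(7) = min(1+min_coins(6)=1+2=3, 1+min_coins(2)=1+2=3, 1+min_coins(0)=1+0=1) = 1
min_coins(8) = min(1+min_coins(7)=1+1=2, 1+min_coins(3)=1+3=4, 1+min_coins(1)=1+1=2, 1+min_coins(0)=1+0=1) = 1
min_coins(9) = min(1+min_coins(8)=1+1=2, 1+min_coins(4)=1+4=5, 1+min_coins(2)=1+2=3, 1+min_coins(1)=1+1=2, 1+min_coins(0)=1+0=1) = 1
min_coins(10) = min(1+min_coins(9)=1+1=2, 1+min_coins(5)=1+1=2, 1+min_coins(3)=1+3=4, 1+min_coins(2)=1+2=3, 1+min_coins(1)=1+1=2) = 2
min_coins(11) = min(1+min_coins(10)=1+2=3, 1+min_coins(6)=1+2=3, 1+min_coins(4)=1+4=5, 1+min_coins(3)=1+3=4, 1+min_coins(2)=1+2=3) = 3
min_coins(12) = min(1+min_coins(11)=1+3=4, 1+min_coins(7)=1+1=2, 1+min_coins(5)=1+1=2, 1+min_coins(4)=1+4=5, 1+min_coins(3)=1+3=4) = 2
min_coins(13) = min(1+min_coins(12)=1+2=3, 1+min_coins(8)=1+1=2, 1+min_coins(6)=1+2=3, 1+min_coins(5)=1+1=2, 1+min_coins(4)=1+4=5) = 2
min_coins(14) = min(1+min_coins(13)=1+2=3, 1+min_coins(9)=1+1=2, 1+min_coins(7)=1+1=2, 1+min_coins(6)=1+2=3, 1+min_coins(5)=1+1=2) = 2
min_coins(15) = min(1+min_coins(14)=1+2=3, 1+min_coins(10)=1+2=3, 1+min_coins(8)=1+1=2, 1+min_coins(7)=1+1=2, 1+min_coins(6)=1+2=3) = 2
min_coins(16) = min(1+min_coins(15)=1+2=3, 1+min_coins(11)=1+3=4, 1+min_coins(9)=1+1=2, 1+min_coins(8)=1+1=2, 1+min_coins(7)=1+1=2) = 2
min_coins(17) = min(1+min_coins(16)=1+2=3, 1+min_coins(12)=1+2=3, 1+min_coins(10)=1+2=3, 1+min_coins(9)=1+1=2, 1+min_coins(8)=1+1=2) = 2
min_coins(18) = min(1+min_coins(17)=1+2=3, 1+min_coins(13)=1+2=3, 1+min_coins(11)=1+3=4, 1+min_coins(10)=1+2=3, 1+min_coins(9)=1+1=2) = 2
min_coins(19) = min(1+min_coins(18)=1+2=3, 1+min_coins(14)=1+2=3, 1+min_coins(12)=1+2=3, 1+min_coins(11)=1+3=4, 1+min_coins(10)=1+2=3) = 3
min_coins(20) = min(1+min_coins(19)=1+3=4, 1+min_coins(15)=1+2=3, 1+min_coins(13)=1+2=3, 1+min_coins(12)=1+2=3, 1+min_coins(11)=1+3=4) = 3
min_coins(21) = min(1+min_coins(20)=1+3=4, 1+min_coins(16)=1+2=3, 1+min_coins(14)=1+2=3, 1+min_coins(13)=1+2=3, 1+min_coins(12)=1+2=3) = 3
min_coins(22) = min(1+min_coins(21)=1+3=4, 1+min_coins(17)=1+2=3, 1+min_coins(15)=1+2=3, 1+min_coins(14)=1+2=3, 1+min_coins(13)=1+2=3) = 3
min_coins(23) = min(1+min_coins(22)=1+3=4, 1+min_coins(18)=1+2=3, 1+min_coins(16)=1+2=3, 1+min_coins(15)=1+2=3, 1+min_coins(14)=1+2=3) = 3
min_coins(24) = min(1+min_coins(23)=1+3=4, 1+min_coins(19)=1+3=4, 1+min_coins(17)=1+2=3, 1+min_coins(16)=1+2=3, 1+min_coins(15)=1+2=3) = 3

3


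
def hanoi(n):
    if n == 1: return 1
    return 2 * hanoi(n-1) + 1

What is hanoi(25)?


hanoi(25) = 2 * hanoi(24) + 1
hanoi(24) = 2 * hanoi(23) + 1
hanoi(23) = 2 * hanoi(22) + 1
hanoi(22) = 2 * hanoi(21) + 1
hanoi(21) = 2 * hanoi(20) + 1
hanoi(20) = 2 * hanoi(19) + 1
hanoi(19) = 2 * hanoi(18) + 1
hanoi(18) = 2 * hanoi(17) + 1
hanoi(17) = 2 * hanoi(16) + 1
hanoi(16) = 2 * hanoi(15) + 1
hanoi(15) = 2 * hanoi(14) + 1
hanoi(14) = 2 * hanoi(13) + 1
hanoi(13) = 2 * hanoi(12) + 1
hanoi(12) = 2 * hanoi(11) + 1
hanoi(11) = 2 * hanoi(10) + 1
hanoi(10) = 2 * hanoi(9) + 1
hanoi(9) = 2 * hanoi(8) + 1
hanoi(8) = 2 * hanoi(7) + 1
hanoi(7) = 2 * hanoi(6) + 1
hanoi(6) = 2 * hanoi(5) + 1
hanoi(5) = 2 * hanoi(4) + 1
hanoi(4) = 2 * hanoi(3) + 1
hanoi(3) = 2 * hanoi(2) + 1
hanoi(2) = 2 * hanoi(1) + 1
hanoi(1) = 1  (base case)
hanoi(2) = 2 * 1 + 1 = 3
hanoi(3) = 2 * 3 + 1 = 7
hanoi(4) = 2 * 7 + 1 = 15
hanoi(5) = 2 * 15 + 1 = 31
hanoi(6) = 2 * 31 + 1 = 63
hanoi(7) = 2 * 63 + 1 = 127
hanoi(8) = 2 * 127 + 1 = 255
hanoi(9) = 2 * 255 + 1 = 511
hanoi(10) = 2 * 511 + 1 = 1023
hanoi(11) = 2 * 1023 + 1 = 2047
hanoi(12) = 2 * 2047 + 1 = 4095
hanoi(13) = 2 * 4095 + 1 = 8191
hanoi(14) = 2 * 8191 + 1 = 16383
hanoi(15) = 2 * 16383 + 1 = 32767
hanoi(16) = 2 * 32767 + 1 = 65535
hanoi(17) = 2 * 65535 + 1 = 131071
hanoi(18) = 2 * 131071 + 1 = 262143
hanoi(19) = 2 * 262143 + 1 = 524287
hanoi(20) = 2 * 524287 + 1 = 1048575
hanoi(21) = 2 * 1048575 + 1 = 2097151
hanoi(22) = 2 * 2097151 + 1 = 4194303
hanoi(23) = 2 * 4194303 + 1 = 8388607
hanoi(24) = 2 * 8388607 + 1 = 16777215
hanoi(25) = 2 * 16777215 + 1 = 33554431

33554431


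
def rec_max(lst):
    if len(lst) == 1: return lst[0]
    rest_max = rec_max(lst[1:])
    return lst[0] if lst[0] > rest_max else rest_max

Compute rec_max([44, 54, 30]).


rec_max([44, 54, 30]): compare 44 with rec_max([54, 30])
rec_max([54, 30]): compare 54 with rec_max([30])
rec_max([30]) = 30  (base case)
Compare 54 with 30 -> 54
Compare 44 with 54 -> 54

54


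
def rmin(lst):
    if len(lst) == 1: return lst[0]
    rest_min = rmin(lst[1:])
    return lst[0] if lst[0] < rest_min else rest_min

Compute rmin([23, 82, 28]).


rmin([23, 82, 28]): compare 23 with rmin([82, 28])
rmin([82, 28]): compare 82 with rmin([28])
rmin([28]) = 28  (base case)
Compare 82 with 28 -> 28
Compare 23 with 28 -> 23

23


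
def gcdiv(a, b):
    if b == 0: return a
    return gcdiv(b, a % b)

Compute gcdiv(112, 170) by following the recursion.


gcdiv(112, 170) = gcdiv(170, 112)
gcdiv(170, 112) = gcdiv(112, 58)
gcdiv(112, 58) = gcdiv(58, 54)
gcdiv(58, 54) = gcdiv(54, 4)
gcdiv(54, 4) = gcdiv(4, 2)
gcdiv(4, 2) = gcdiv(2, 0)
gcdiv(2, 0) = 2  (base case)

2


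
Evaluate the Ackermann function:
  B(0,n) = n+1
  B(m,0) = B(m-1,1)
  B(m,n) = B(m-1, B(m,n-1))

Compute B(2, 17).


B(2, 17) = B(1, B(2, 16))
  B(2, 16) = B(1, B(2, 15))
    B(2, 15) = B(1, B(2, 14))
      B(2, 14) = B(1, B(2, 13))
        B(2, 13) = B(1, B(2, 12))
          B(2, 12) = B(1, B(2, 11))
          B(2, 11) = B(1, B(2, 10))
          B(2, 10) = B(1, B(2, 9))
          B(2, 9) = B(1, B(2, 8))
          B(2, 8) = B(1, B(2, 7))
          B(2, 7) = B(1, B(2, 6))
          B(2, 6) = B(1, B(2, 5))
          B(2, 5) = B(1, B(2, 4))
          B(2, 4) = B(1, B(2, 3))
          B(2, 3) = B(1, B(2, 2))
          B(2, 2) = B(1, B(2, 1))
          B(2, 1) = B(1, B(2, 0))
          B(2, 0) = B(1, 1)
          B(1, 1) = B(0, B(1, 0))
          B(1, 0) = B(0, 1)
          B(0, 1) = 2
            = B(0, 2)
          B(0, 2) = 3
            = B(1, 3)
          B(1, 3) = B(0, B(1, 2))
... (trace truncated)
Result: B(2, 17) = 37

37


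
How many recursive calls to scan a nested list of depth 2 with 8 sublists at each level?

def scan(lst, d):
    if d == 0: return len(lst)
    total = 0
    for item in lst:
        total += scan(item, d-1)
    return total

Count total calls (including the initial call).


At depth 0 (root): 1 call
At depth 1: each of 1 parents calls scan on 8 children = 8 calls
At depth 2: each of 8 parents calls scan on 8 children = 64 calls
Total: 1 + 8 + 64 = 73

73


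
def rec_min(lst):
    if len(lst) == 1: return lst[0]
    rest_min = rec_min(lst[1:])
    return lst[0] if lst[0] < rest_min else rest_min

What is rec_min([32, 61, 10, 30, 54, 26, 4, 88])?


rec_min([32, 61, 10, 30, 54, 26, 4, 88]): compare 32 with rec_min([61, 10, 30, 54, 26, 4, 88])
rec_min([61, 10, 30, 54, 26, 4, 88]): compare 61 with rec_min([10, 30, 54, 26, 4, 88])
rec_min([10, 30, 54, 26, 4, 88]): compare 10 with rec_min([30, 54, 26, 4, 88])
rec_min([30, 54, 26, 4, 88]): compare 30 with rec_min([54, 26, 4, 88])
rec_min([54, 26, 4, 88]): compare 54 with rec_min([26, 4, 88])
rec_min([26, 4, 88]): compare 26 with rec_min([4, 88])
rec_min([4, 88]): compare 4 with rec_min([88])
rec_min([88]) = 88  (base case)
Compare 4 with 88 -> 4
Compare 26 with 4 -> 4
Compare 54 with 4 -> 4
Compare 30 with 4 -> 4
Compare 10 with 4 -> 4
Compare 61 with 4 -> 4
Compare 32 with 4 -> 4

4


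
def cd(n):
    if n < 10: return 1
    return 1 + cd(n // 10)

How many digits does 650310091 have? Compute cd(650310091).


cd(650310091) = 1 + cd(65031009)
cd(65031009) = 1 + cd(6503100)
cd(6503100) = 1 + cd(650310)
cd(650310) = 1 + cd(65031)
cd(65031) = 1 + cd(6503)
cd(6503) = 1 + cd(650)
cd(650) = 1 + cd(65)
cd(65) = 1 + cd(6)
cd(6) = 1  (base case: 6 < 10)
Unwinding: 1 + 1 + 1 + 1 + 1 + 1 + 1 + 1 + 1 = 9

9


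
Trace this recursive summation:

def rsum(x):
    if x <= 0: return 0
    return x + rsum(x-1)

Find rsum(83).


rsum(83)
= 83 + 82 + 81 + 80 + 79 + 78 + 77 + 76 + 75 + 74 + 73 + 72 + 71 + 70 + 69 + 68 + 67 + 66 + 65 + 64 + 63 + 62 + 61 + 60 + 59 + 58 + 57 + 56 + 55 + 54 + 53 + 52 + 51 + 50 + 49 + 48 + 47 + 46 + 45 + 44 + 43 + 42 + 41 + 40 + 39 + 38 + 37 + 36 + 35 + 34 + 33 + 32 + 31 + 30 + 29 + 28 + 27 + 26 + 25 + 24 + 23 + 22 + 21 + 20 + 19 + 18 + 17 + 16 + 15 + 14 + 13 + 12 + 11 + 10 + 9 + 8 + 7 + 6 + 5 + 4 + 3 + 2 + 1 + rsum(0)
= 83 + 82 + 81 + 80 + 79 + 78 + 77 + 76 + 75 + 74 + 73 + 72 + 71 + 70 + 69 + 68 + 67 + 66 + 65 + 64 + 63 + 62 + 61 + 60 + 59 + 58 + 57 + 56 + 55 + 54 + 53 + 52 + 51 + 50 + 49 + 48 + 47 + 46 + 45 + 44 + 43 + 42 + 41 + 40 + 39 + 38 + 37 + 36 + 35 + 34 + 33 + 32 + 31 + 30 + 29 + 28 + 27 + 26 + 25 + 24 + 23 + 22 + 21 + 20 + 19 + 18 + 17 + 16 + 15 + 14 + 13 + 12 + 11 + 10 + 9 + 8 + 7 + 6 + 5 + 4 + 3 + 2 + 1 + 0
= 3486

3486


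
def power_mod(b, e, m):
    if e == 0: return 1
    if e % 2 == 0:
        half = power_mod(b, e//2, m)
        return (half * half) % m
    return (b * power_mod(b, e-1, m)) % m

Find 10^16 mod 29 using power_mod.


power_mod(10, 16, 29): e is even, compute power_mod(10, 8, 29)
  power_mod(10, 8, 29): e is even, compute power_mod(10, 4, 29)
    power_mod(10, 4, 29): e is even, compute power_mod(10, 2, 29)
      power_mod(10, 2, 29): e is even, compute power_mod(10, 1, 29)
        power_mod(10, 1, 29): e is odd, compute power_mod(10, 0, 29)
          power_mod(10, 0, 29) = 1
        (10 * 1) % 29 = 10
      half=10, (10*10) % 29 = 13
    half=13, (13*13) % 29 = 24
  half=24, (24*24) % 29 = 25
half=25, (25*25) % 29 = 16

16


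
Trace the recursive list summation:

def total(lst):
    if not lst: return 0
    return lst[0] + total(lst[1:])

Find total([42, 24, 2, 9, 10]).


total([42, 24, 2, 9, 10]) = 42 + total([24, 2, 9, 10])
total([24, 2, 9, 10]) = 24 + total([2, 9, 10])
total([2, 9, 10]) = 2 + total([9, 10])
total([9, 10]) = 9 + total([10])
total([10]) = 10 + total([])
total([]) = 0  (base case)
Total: 42 + 24 + 2 + 9 + 10 + 0 = 87

87


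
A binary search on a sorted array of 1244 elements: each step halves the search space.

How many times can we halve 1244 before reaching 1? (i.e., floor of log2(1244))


1244 / 2 = 622
622 / 2 = 311
311 / 2 = 155
155 / 2 = 77
77 / 2 = 38
38 / 2 = 19
19 / 2 = 9
9 / 2 = 4
4 / 2 = 2
2 / 2 = 1
Reached 1 after 10 halvings

10


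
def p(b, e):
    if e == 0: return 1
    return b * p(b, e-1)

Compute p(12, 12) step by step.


p(12, 12)
= 12 * p(12, 11)
= 12 * 12 * p(12, 10)
= 12 * 12 * 12 * p(12, 9)
= 12 * 12 * 12 * 12 * p(12, 8)
= 12 * 12 * 12 * 12 * 12 * p(12, 7)
= 12 * 12 * 12 * 12 * 12 * 12 * p(12, 6)
= 12 * 12 * 12 * 12 * 12 * 12 * 12 * p(12, 5)
= 12 * 12 * 12 * 12 * 12 * 12 * 12 * 12 * p(12, 4)
= 12 * 12 * 12 * 12 * 12 * 12 * 12 * 12 * 12 * p(12, 3)
= 12 * 12 * 12 * 12 * 12 * 12 * 12 * 12 * 12 * 12 * p(12, 2)
= 12 * 12 * 12 * 12 * 12 * 12 * 12 * 12 * 12 * 12 * 12 * p(12, 1)
= 12 * 12 * 12 * 12 * 12 * 12 * 12 * 12 * 12 * 12 * 12 * 12 * p(12, 0)
= 12 * 12 * 12 * 12 * 12 * 12 * 12 * 12 * 12 * 12 * 12 * 12 * 1
= 8916100448256

8916100448256


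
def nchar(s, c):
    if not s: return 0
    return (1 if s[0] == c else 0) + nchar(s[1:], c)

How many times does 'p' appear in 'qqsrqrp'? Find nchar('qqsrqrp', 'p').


s[0]='q' != 'p' -> 0
s[0]='q' != 'p' -> 0
s[0]='s' != 'p' -> 0
s[0]='r' != 'p' -> 0
s[0]='q' != 'p' -> 0
s[0]='r' != 'p' -> 0
s[0]='p' == 'p' -> 1
Sum: 0 + 0 + 0 + 0 + 0 + 0 + 1 = 1

1


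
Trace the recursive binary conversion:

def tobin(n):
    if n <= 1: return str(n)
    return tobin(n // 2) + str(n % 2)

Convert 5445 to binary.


tobin(5445) = tobin(2722) + '1'
tobin(2722) = tobin(1361) + '0'
tobin(1361) = tobin(680) + '1'
tobin(680) = tobin(340) + '0'
tobin(340) = tobin(170) + '0'
tobin(170) = tobin(85) + '0'
tobin(85) = tobin(42) + '1'
tobin(42) = tobin(21) + '0'
tobin(21) = tobin(10) + '1'
tobin(10) = tobin(5) + '0'
tobin(5) = tobin(2) + '1'
tobin(2) = tobin(1) + '0'
tobin(1) = '1'  (base case)
Concatenating: '1' + '0' + '1' + '0' + '1' + '0' + '1' + '0' + '0' + '0' + '1' + '0' + '1' = '1010101000101'

1010101000101


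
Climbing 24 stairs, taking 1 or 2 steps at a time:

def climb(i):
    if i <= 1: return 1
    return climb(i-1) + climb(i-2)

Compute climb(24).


Building up from base cases:
climb(0) = 1
climb(1) = 1
climb(2) = climb(1) + climb(0) = 1 + 1 = 2
climb(3) = climb(2) + climb(1) = 2 + 1 = 3
climb(4) = climb(3) + climb(2) = 3 + 2 = 5
climb(5) = climb(4) + climb(3) = 5 + 3 = 8
climb(6) = climb(5) + climb(4) = 8 + 5 = 13
climb(7) = climb(6) + climb(5) = 13 + 8 = 21
climb(8) = climb(7) + climb(6) = 21 + 13 = 34
climb(9) = climb(8) + climb(7) = 34 + 21 = 55
climb(10) = climb(9) + climb(8) = 55 + 34 = 89
climb(11) = climb(10) + climb(9) = 89 + 55 = 144
climb(12) = climb(11) + climb(10) = 144 + 89 = 233
climb(13) = climb(12) + climb(11) = 233 + 144 = 377
climb(14) = climb(13) + climb(12) = 377 + 233 = 610
climb(15) = climb(14) + climb(13) = 610 + 377 = 987
climb(16) = climb(15) + climb(14) = 987 + 610 = 1597
climb(17) = climb(16) + climb(15) = 1597 + 987 = 2584
climb(18) = climb(17) + climb(16) = 2584 + 1597 = 4181
climb(19) = climb(18) + climb(17) = 4181 + 2584 = 6765
climb(20) = climb(19) + climb(18) = 6765 + 4181 = 10946
climb(21) = climb(20) + climb(19) = 10946 + 6765 = 17711
climb(22) = climb(21) + climb(20) = 17711 + 10946 = 28657
climb(23) = climb(22) + climb(21) = 28657 + 17711 = 46368
climb(24) = climb(23) + climb(22) = 46368 + 28657 = 75025

75025


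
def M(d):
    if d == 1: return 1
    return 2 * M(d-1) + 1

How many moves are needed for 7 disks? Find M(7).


M(7) = 2 * M(6) + 1
M(6) = 2 * M(5) + 1
M(5) = 2 * M(4) + 1
M(4) = 2 * M(3) + 1
M(3) = 2 * M(2) + 1
M(2) = 2 * M(1) + 1
M(1) = 1  (base case)
M(2) = 2 * 1 + 1 = 3
M(3) = 2 * 3 + 1 = 7
M(4) = 2 * 7 + 1 = 15
M(5) = 2 * 15 + 1 = 31
M(6) = 2 * 31 + 1 = 63
M(7) = 2 * 63 + 1 = 127

127


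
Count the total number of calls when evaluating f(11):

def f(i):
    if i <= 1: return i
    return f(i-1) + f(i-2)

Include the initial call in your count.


Let C(n) = total calls for f(n)
C(0) = 1, C(1) = 1
C(2) = 1 + C(1) + C(0) = 1 + 1 + 1 = 3
C(3) = 1 + C(2) + C(1) = 1 + 3 + 1 = 5
C(4) = 1 + C(3) + C(2) = 1 + 5 + 3 = 9
C(5) = 1 + C(4) + C(3) = 1 + 9 + 5 = 15
C(6) = 1 + C(5) + C(4) = 1 + 15 + 9 = 25
C(7) = 1 + C(6) + C(5) = 1 + 25 + 15 = 41
C(8) = 1 + C(7) + C(6) = 1 + 41 + 25 = 67
C(9) = 1 + C(8) + C(7) = 1 + 67 + 41 = 109
C(10) = 1 + C(9) + C(8) = 1 + 109 + 67 = 177
C(11) = 1 + C(10) + C(9) = 1 + 177 + 109 = 287

287


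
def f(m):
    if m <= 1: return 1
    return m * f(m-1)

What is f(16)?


f(16)
= 16 * f(15)
= 16 * 15 * f(14)
= 16 * 15 * 14 * f(13)
= 16 * 15 * 14 * 13 * f(12)
= 16 * 15 * 14 * 13 * 12 * f(11)
= 16 * 15 * 14 * 13 * 12 * 11 * f(10)
= 16 * 15 * 14 * 13 * 12 * 11 * 10 * f(9)
= 16 * 15 * 14 * 13 * 12 * 11 * 10 * 9 * f(8)
= 16 * 15 * 14 * 13 * 12 * 11 * 10 * 9 * 8 * f(7)
= 16 * 15 * 14 * 13 * 12 * 11 * 10 * 9 * 8 * 7 * f(6)
= 16 * 15 * 14 * 13 * 12 * 11 * 10 * 9 * 8 * 7 * 6 * f(5)
= 16 * 15 * 14 * 13 * 12 * 11 * 10 * 9 * 8 * 7 * 6 * 5 * f(4)
= 16 * 15 * 14 * 13 * 12 * 11 * 10 * 9 * 8 * 7 * 6 * 5 * 4 * f(3)
= 16 * 15 * 14 * 13 * 12 * 11 * 10 * 9 * 8 * 7 * 6 * 5 * 4 * 3 * f(2)
= 16 * 15 * 14 * 13 * 12 * 11 * 10 * 9 * 8 * 7 * 6 * 5 * 4 * 3 * 2 * f(1)
= 16 * 15 * 14 * 13 * 12 * 11 * 10 * 9 * 8 * 7 * 6 * 5 * 4 * 3 * 2 * 1
= 20922789888000

20922789888000


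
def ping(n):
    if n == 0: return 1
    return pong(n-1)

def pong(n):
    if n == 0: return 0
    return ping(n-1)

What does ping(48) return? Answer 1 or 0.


ping(48) = pong(47)
pong(47) = ping(46)
ping(46) = pong(45)
pong(45) = ping(44)
ping(44) = pong(43)
pong(43) = ping(42)
ping(42) = pong(41)
pong(41) = ping(40)
ping(40) = pong(39)
pong(39) = ping(38)
ping(38) = pong(37)
pong(37) = ping(36)
ping(36) = pong(35)
pong(35) = ping(34)
ping(34) = pong(33)
pong(33) = ping(32)
ping(32) = pong(31)
pong(31) = ping(30)
ping(30) = pong(29)
pong(29) = ping(28)
ping(28) = pong(27)
pong(27) = ping(26)
ping(26) = pong(25)
pong(25) = ping(24)
ping(24) = pong(23)
pong(23) = ping(22)
ping(22) = pong(21)
pong(21) = ping(20)
ping(20) = pong(19)
pong(19) = ping(18)
ping(18) = pong(17)
pong(17) = ping(16)
ping(16) = pong(15)
pong(15) = ping(14)
ping(14) = pong(13)
pong(13) = ping(12)
ping(12) = pong(11)
pong(11) = ping(10)
ping(10) = pong(9)
pong(9) = ping(8)
ping(8) = pong(7)
pong(7) = ping(6)
ping(6) = pong(5)
pong(5) = ping(4)
ping(4) = pong(3)
pong(3) = ping(2)
ping(2) = pong(1)
pong(1) = ping(0)
ping(0) = 1  (base case)
Result: 1

1


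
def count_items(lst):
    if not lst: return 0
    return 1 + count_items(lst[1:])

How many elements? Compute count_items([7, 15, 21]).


count_items([7, 15, 21]) = 1 + count_items([15, 21])
count_items([15, 21]) = 1 + count_items([21])
count_items([21]) = 1 + count_items([])
count_items([]) = 0  (base case)
Unwinding: 1 + 1 + 1 + 0 = 3

3


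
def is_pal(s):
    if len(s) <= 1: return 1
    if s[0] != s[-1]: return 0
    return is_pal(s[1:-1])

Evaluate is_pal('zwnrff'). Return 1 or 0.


is_pal('zwnrff'): s[0]='z' != s[-1]='f' -> return 0
Result: 0 (not a palindrome)

0


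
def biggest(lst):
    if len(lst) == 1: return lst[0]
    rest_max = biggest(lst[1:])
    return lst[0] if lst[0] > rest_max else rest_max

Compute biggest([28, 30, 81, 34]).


biggest([28, 30, 81, 34]): compare 28 with biggest([30, 81, 34])
biggest([30, 81, 34]): compare 30 with biggest([81, 34])
biggest([81, 34]): compare 81 with biggest([34])
biggest([34]) = 34  (base case)
Compare 81 with 34 -> 81
Compare 30 with 81 -> 81
Compare 28 with 81 -> 81

81


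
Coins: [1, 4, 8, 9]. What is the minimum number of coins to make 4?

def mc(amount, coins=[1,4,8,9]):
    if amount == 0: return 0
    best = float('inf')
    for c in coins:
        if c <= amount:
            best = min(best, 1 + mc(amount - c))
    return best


Building up with DP:
mc(0) = 0
mc(1) = min(1+mc(0)=1+0=1) = 1
mc(2) = min(1+mc(1)=1+1=2) = 2
mc(3) = min(1+mc(2)=1+2=3) = 3
mc(4) = min(1+mc(3)=1+3=4, 1+mc(0)=1+0=1) = 1

1


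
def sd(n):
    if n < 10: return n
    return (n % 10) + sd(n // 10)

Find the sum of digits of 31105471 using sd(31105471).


sd(31105471) = 1 + sd(3110547)
sd(3110547) = 7 + sd(311054)
sd(311054) = 4 + sd(31105)
sd(31105) = 5 + sd(3110)
sd(3110) = 0 + sd(311)
sd(311) = 1 + sd(31)
sd(31) = 1 + sd(3)
sd(3) = 3  (base case)
Total: 1 + 7 + 4 + 5 + 0 + 1 + 1 + 3 = 22

22


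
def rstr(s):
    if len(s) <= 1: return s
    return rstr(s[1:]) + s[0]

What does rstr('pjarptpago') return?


rstr('pjarptpago') = rstr('jarptpago') + 'p'
rstr('jarptpago') = rstr('arptpago') + 'j'
rstr('arptpago') = rstr('rptpago') + 'a'
rstr('rptpago') = rstr('ptpago') + 'r'
rstr('ptpago') = rstr('tpago') + 'p'
rstr('tpago') = rstr('pago') + 't'
rstr('pago') = rstr('ago') + 'p'
rstr('ago') = rstr('go') + 'a'
rstr('go') = rstr('o') + 'g'
rstr('o') = 'o'  (base case)
Concatenating: 'o' + 'g' + 'a' + 'p' + 't' + 'p' + 'r' + 'a' + 'j' + 'p' = 'ogaptprajp'

ogaptprajp


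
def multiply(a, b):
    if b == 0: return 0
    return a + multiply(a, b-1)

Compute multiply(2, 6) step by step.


multiply(2, 6) = 2 + multiply(2, 5)
multiply(2, 5) = 2 + multiply(2, 4)
multiply(2, 4) = 2 + multiply(2, 3)
multiply(2, 3) = 2 + multiply(2, 2)
multiply(2, 2) = 2 + multiply(2, 1)
multiply(2, 1) = 2 + multiply(2, 0)
multiply(2, 0) = 0  (base case)
Total: 2 + 2 + 2 + 2 + 2 + 2 + 0 = 12

12


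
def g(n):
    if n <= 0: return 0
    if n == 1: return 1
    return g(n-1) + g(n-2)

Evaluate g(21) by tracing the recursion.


Computing g(21) bottom-up:
g(0) = 0
g(1) = 1
g(2) = g(1) + g(0) = 1 + 0 = 1
g(3) = g(2) + g(1) = 1 + 1 = 2
g(4) = g(3) + g(2) = 2 + 1 = 3
g(5) = g(4) + g(3) = 3 + 2 = 5
g(6) = g(5) + g(4) = 5 + 3 = 8
g(7) = g(6) + g(5) = 8 + 5 = 13
g(8) = g(7) + g(6) = 13 + 8 = 21
g(9) = g(8) + g(7) = 21 + 13 = 34
g(10) = g(9) + g(8) = 34 + 21 = 55
g(11) = g(10) + g(9) = 55 + 34 = 89
g(12) = g(11) + g(10) = 89 + 55 = 144
g(13) = g(12) + g(11) = 144 + 89 = 233
g(14) = g(13) + g(12) = 233 + 144 = 377
g(15) = g(14) + g(13) = 377 + 233 = 610
g(16) = g(15) + g(14) = 610 + 377 = 987
g(17) = g(16) + g(15) = 987 + 610 = 1597
g(18) = g(17) + g(16) = 1597 + 987 = 2584
g(19) = g(18) + g(17) = 2584 + 1597 = 4181
g(20) = g(19) + g(18) = 4181 + 2584 = 6765
g(21) = g(20) + g(19) = 6765 + 4181 = 10946

10946
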